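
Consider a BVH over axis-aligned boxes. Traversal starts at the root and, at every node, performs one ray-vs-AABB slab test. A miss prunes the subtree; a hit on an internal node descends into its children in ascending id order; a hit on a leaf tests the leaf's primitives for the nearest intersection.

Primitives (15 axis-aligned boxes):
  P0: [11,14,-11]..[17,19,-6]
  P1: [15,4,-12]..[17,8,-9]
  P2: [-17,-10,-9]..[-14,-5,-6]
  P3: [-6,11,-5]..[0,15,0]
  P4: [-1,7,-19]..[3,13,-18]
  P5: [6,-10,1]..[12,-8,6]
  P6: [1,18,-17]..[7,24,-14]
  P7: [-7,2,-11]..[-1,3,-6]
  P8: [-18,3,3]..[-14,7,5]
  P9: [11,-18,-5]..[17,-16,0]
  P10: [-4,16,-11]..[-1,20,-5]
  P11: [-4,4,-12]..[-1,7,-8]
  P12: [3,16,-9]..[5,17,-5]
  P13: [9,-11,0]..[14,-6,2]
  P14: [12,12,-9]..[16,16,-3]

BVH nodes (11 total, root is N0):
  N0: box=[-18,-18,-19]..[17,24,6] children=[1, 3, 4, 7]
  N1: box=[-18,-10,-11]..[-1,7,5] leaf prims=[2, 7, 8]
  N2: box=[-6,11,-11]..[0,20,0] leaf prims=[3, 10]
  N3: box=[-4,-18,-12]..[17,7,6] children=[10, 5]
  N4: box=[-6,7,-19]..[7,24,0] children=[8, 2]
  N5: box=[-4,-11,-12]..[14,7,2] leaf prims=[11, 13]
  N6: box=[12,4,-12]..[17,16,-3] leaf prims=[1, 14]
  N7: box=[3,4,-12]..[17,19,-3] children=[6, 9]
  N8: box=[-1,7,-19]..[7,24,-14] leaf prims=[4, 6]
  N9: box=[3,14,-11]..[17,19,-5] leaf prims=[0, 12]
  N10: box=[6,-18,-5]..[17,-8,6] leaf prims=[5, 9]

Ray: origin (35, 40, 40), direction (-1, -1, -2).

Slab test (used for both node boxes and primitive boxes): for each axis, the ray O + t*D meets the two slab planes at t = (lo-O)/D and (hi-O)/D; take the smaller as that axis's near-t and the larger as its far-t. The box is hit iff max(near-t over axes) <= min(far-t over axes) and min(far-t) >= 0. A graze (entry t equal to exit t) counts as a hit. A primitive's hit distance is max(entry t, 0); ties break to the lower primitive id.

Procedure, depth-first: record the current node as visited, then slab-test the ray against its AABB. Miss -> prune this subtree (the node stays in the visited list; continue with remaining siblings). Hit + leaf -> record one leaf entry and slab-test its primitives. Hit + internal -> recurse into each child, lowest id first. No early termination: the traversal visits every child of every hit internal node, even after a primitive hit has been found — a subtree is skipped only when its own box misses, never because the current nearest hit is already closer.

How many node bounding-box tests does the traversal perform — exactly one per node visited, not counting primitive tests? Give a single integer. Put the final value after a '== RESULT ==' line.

Traverse from the root:
N0 x:[18,53] y:[16,58] z:[17,59/2] -> hit [18,59/2], descend [1, 3, 4, 7]
  N1 x:[36,53] y:[33,50] z:[35/2,51/2] -> miss, prune
  N3 x:[18,39] y:[33,58] z:[17,26] -> miss, prune
  N4 x:[28,41] y:[16,33] z:[20,59/2] -> hit [28,59/2], descend [2, 8]
    N2 x:[35,41] y:[20,29] z:[20,51/2] -> miss, prune
    N8 x:[28,36] y:[16,33] z:[27,59/2] -> hit [28,59/2] leaf, test {P4(miss), P6(miss)}
  N7 x:[18,32] y:[21,36] z:[43/2,26] -> hit [43/2,26], descend [6, 9]
    N6 x:[18,23] y:[24,36] z:[43/2,26] -> miss, prune
    N9 x:[18,32] y:[21,26] z:[45/2,51/2] -> hit [45/2,51/2] leaf, test {P0@t=23, P12(miss)}

Visited [0, 1, 3, 4, 2, 8, 7, 6, 9]. Tests: 9 box, 2 leaf. Nearest: P0.

== RESULT ==
9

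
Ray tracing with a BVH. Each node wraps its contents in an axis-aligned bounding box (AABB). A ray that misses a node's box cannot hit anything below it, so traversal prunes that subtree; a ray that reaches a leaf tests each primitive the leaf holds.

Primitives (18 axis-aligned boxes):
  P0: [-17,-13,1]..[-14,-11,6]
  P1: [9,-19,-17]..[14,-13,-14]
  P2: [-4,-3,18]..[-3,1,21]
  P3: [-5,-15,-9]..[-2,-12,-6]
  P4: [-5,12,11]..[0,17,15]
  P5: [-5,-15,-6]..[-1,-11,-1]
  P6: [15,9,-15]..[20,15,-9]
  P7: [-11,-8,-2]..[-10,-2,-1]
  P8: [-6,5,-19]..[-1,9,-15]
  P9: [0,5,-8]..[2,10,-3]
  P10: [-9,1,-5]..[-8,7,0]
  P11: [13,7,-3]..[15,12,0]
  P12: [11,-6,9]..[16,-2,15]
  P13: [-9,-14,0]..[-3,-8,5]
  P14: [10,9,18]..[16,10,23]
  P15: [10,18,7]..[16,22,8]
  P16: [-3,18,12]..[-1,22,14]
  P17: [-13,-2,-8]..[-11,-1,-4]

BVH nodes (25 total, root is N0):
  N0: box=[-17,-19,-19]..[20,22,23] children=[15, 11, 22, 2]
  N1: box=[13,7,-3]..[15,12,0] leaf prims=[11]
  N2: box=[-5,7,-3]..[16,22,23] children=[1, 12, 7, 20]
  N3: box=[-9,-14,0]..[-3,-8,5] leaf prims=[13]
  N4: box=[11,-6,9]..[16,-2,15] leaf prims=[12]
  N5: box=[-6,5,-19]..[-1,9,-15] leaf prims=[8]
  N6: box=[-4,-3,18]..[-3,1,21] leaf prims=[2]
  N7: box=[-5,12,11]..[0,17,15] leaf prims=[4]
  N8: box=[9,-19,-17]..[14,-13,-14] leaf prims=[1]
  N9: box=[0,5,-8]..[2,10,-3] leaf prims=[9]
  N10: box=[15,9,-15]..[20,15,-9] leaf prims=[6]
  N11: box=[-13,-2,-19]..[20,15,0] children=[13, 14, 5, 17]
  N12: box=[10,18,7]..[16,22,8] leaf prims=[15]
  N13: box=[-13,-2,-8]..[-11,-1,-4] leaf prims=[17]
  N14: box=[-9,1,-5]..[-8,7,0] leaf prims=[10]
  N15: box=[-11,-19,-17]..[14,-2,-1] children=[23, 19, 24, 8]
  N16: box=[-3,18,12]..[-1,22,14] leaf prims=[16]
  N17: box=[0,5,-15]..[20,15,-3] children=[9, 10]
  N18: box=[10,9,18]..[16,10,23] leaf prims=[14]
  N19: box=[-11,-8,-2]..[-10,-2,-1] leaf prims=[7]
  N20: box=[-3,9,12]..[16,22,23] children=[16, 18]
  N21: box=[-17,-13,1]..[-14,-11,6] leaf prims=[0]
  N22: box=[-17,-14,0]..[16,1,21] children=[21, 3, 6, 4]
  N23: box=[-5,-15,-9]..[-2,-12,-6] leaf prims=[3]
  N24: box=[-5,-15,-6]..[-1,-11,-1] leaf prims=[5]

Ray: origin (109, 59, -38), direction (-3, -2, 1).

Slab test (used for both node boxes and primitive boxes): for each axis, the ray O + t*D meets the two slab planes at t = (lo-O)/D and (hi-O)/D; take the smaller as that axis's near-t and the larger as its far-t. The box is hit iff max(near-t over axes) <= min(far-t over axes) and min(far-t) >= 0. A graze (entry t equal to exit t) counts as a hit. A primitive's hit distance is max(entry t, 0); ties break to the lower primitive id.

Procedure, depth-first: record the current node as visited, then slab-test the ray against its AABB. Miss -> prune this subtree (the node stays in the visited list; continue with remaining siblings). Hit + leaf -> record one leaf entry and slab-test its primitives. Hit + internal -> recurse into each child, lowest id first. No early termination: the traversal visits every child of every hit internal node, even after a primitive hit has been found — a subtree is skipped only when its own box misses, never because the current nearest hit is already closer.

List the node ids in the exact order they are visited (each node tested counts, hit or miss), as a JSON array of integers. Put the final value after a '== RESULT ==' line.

Traverse from the root:
N0 x:[89/3,42] y:[37/2,39] z:[19,61] -> hit [89/3,39], descend [2, 11, 15, 22]
  N2 x:[31,38] y:[37/2,26] z:[35,61] -> miss, prune
  N11 x:[89/3,122/3] y:[22,61/2] z:[19,38] -> hit [89/3,61/2], descend [5, 13, 14, 17]
    N5 x:[110/3,115/3] y:[25,27] z:[19,23] -> miss, prune
    N13 x:[40,122/3] y:[30,61/2] z:[30,34] -> miss, prune
    N14 x:[39,118/3] y:[26,29] z:[33,38] -> miss, prune
    N17 x:[89/3,109/3] y:[22,27] z:[23,35] -> miss, prune
  N15 x:[95/3,40] y:[61/2,39] z:[21,37] -> hit [95/3,37], descend [8, 19, 23, 24]
    N8 x:[95/3,100/3] y:[36,39] z:[21,24] -> miss, prune
    N19 x:[119/3,40] y:[61/2,67/2] z:[36,37] -> miss, prune
    N23 x:[37,38] y:[71/2,37] z:[29,32] -> miss, prune
    N24 x:[110/3,38] y:[35,37] z:[32,37] -> hit [110/3,37] leaf, test {P5@t=110/3}
  N22 x:[31,42] y:[29,73/2] z:[38,59] -> miss, prune

Summary -> nodes [0, 2, 11, 5, 13, 14, 17, 15, 8, 19, 23, 24, 22]; box-tests=13; leaf-entries=1; first=P5

== RESULT ==
[0, 2, 11, 5, 13, 14, 17, 15, 8, 19, 23, 24, 22]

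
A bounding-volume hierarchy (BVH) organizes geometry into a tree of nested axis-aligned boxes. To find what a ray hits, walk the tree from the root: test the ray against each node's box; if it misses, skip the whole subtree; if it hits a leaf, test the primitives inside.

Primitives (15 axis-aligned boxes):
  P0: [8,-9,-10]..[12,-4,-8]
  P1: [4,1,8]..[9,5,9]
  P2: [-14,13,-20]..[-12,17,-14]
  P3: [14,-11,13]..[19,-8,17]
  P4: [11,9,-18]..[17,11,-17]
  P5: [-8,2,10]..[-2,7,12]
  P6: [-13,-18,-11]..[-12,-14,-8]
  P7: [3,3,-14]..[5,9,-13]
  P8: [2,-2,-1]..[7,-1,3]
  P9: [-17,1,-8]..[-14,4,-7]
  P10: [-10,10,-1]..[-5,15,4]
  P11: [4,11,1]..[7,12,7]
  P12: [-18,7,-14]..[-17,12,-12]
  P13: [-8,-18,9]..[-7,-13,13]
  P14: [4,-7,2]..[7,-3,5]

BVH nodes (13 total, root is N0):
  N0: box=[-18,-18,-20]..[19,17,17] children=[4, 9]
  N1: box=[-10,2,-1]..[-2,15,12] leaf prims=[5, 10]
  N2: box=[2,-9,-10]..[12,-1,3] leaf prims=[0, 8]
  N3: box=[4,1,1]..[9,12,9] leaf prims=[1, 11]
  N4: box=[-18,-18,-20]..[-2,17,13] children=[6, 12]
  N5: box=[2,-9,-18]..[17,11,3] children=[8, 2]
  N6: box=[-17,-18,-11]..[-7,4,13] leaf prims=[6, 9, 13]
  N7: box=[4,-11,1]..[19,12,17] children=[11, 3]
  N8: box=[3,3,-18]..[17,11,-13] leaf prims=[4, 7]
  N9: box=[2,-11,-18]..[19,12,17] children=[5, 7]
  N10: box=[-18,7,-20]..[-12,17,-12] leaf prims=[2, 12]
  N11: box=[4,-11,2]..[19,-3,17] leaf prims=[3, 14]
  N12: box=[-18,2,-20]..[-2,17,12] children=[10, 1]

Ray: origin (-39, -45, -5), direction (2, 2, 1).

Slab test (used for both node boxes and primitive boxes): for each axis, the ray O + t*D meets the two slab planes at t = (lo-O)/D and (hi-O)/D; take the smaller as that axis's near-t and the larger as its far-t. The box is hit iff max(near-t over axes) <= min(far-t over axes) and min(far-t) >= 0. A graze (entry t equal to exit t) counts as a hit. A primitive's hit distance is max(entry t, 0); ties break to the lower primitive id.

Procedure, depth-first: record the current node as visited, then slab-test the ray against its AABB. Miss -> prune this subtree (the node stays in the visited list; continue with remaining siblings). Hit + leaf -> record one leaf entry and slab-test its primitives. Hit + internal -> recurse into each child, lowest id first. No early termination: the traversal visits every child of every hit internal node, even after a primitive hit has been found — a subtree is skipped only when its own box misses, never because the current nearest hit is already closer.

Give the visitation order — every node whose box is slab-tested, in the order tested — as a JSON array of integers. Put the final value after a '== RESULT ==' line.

Walk:
N0 x:[21/2,29] y:[27/2,31] z:[-15,22] -> hit [27/2,22], descend [4, 9]
  N4 x:[21/2,37/2] y:[27/2,31] z:[-15,18] -> hit [27/2,18], descend [6, 12]
    N6 x:[11,16] y:[27/2,49/2] z:[-6,18] -> hit [27/2,16] leaf, test {P6(miss), P9(miss), P13@t=31/2}
    N12 x:[21/2,37/2] y:[47/2,31] z:[-15,17] -> miss, prune
  N9 x:[41/2,29] y:[17,57/2] z:[-13,22] -> hit [41/2,22], descend [5, 7]
    N5 x:[41/2,28] y:[18,28] z:[-13,8] -> miss, prune
    N7 x:[43/2,29] y:[17,57/2] z:[6,22] -> hit [43/2,22], descend [3, 11]
      N3 x:[43/2,24] y:[23,57/2] z:[6,14] -> miss, prune
      N11 x:[43/2,29] y:[17,21] z:[7,22] -> miss, prune

Visited [0, 4, 6, 12, 9, 5, 7, 3, 11]. Tests: 9 box, 1 leaf. Nearest: P13.

== RESULT ==
[0, 4, 6, 12, 9, 5, 7, 3, 11]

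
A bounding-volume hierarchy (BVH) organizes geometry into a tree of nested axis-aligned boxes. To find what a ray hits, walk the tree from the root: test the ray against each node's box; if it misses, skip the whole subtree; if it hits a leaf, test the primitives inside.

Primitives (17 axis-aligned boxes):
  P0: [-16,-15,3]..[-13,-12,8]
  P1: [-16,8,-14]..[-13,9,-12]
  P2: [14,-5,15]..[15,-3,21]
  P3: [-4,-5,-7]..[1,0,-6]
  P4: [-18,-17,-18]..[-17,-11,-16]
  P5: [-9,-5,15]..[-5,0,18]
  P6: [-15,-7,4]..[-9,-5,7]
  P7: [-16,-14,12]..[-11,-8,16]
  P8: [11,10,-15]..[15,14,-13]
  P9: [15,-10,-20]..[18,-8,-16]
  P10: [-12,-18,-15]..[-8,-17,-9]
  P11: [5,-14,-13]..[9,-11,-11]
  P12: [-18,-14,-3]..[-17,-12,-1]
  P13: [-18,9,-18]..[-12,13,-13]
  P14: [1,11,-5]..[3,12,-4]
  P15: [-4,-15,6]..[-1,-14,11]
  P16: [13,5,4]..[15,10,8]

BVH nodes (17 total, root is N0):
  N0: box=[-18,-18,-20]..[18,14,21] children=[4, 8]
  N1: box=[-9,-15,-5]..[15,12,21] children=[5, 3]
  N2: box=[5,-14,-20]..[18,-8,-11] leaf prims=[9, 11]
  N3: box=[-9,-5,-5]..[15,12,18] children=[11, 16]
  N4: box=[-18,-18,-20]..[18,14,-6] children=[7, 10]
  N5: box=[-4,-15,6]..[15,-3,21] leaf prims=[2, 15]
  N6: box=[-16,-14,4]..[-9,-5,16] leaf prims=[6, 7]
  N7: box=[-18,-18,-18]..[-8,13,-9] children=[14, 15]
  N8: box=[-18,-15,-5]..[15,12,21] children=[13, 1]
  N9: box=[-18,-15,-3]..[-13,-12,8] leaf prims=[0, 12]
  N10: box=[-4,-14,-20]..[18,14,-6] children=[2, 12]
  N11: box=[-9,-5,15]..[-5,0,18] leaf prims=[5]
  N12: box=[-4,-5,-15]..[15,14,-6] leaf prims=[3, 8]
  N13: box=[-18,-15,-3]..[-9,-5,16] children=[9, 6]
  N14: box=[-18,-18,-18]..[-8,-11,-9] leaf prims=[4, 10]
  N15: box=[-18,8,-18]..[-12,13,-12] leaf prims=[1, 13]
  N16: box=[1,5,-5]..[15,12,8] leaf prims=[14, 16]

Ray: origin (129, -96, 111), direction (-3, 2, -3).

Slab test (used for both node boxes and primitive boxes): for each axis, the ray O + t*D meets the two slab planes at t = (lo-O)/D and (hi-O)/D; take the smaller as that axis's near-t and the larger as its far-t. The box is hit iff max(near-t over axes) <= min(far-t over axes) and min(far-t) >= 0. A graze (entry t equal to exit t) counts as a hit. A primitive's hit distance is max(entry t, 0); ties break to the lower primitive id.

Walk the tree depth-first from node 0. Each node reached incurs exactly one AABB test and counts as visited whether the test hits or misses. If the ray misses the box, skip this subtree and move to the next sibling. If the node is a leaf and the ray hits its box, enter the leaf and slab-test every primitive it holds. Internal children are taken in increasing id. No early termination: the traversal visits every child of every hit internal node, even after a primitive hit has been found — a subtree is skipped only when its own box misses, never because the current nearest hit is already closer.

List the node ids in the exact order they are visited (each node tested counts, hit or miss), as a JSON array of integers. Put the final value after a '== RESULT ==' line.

Traverse from the root:
N0 x:[37,49] y:[39,55] z:[30,131/3] -> hit [39,131/3], descend [4, 8]
  N4 x:[37,49] y:[39,55] z:[39,131/3] -> hit [39,131/3], descend [7, 10]
    N7 x:[137/3,49] y:[39,109/2] z:[40,43] -> miss, prune
    N10 x:[37,133/3] y:[41,55] z:[39,131/3] -> hit [41,131/3], descend [2, 12]
      N2 x:[37,124/3] y:[41,44] z:[122/3,131/3] -> hit [41,124/3] leaf, test {P9(miss), P11@t=41}
      N12 x:[38,133/3] y:[91/2,55] z:[39,42] -> miss, prune
  N8 x:[38,49] y:[81/2,54] z:[30,116/3] -> miss, prune

7 AABB tests over nodes [0, 4, 7, 10, 2, 12, 8]; 1 leaf entered; closest P11.

== RESULT ==
[0, 4, 7, 10, 2, 12, 8]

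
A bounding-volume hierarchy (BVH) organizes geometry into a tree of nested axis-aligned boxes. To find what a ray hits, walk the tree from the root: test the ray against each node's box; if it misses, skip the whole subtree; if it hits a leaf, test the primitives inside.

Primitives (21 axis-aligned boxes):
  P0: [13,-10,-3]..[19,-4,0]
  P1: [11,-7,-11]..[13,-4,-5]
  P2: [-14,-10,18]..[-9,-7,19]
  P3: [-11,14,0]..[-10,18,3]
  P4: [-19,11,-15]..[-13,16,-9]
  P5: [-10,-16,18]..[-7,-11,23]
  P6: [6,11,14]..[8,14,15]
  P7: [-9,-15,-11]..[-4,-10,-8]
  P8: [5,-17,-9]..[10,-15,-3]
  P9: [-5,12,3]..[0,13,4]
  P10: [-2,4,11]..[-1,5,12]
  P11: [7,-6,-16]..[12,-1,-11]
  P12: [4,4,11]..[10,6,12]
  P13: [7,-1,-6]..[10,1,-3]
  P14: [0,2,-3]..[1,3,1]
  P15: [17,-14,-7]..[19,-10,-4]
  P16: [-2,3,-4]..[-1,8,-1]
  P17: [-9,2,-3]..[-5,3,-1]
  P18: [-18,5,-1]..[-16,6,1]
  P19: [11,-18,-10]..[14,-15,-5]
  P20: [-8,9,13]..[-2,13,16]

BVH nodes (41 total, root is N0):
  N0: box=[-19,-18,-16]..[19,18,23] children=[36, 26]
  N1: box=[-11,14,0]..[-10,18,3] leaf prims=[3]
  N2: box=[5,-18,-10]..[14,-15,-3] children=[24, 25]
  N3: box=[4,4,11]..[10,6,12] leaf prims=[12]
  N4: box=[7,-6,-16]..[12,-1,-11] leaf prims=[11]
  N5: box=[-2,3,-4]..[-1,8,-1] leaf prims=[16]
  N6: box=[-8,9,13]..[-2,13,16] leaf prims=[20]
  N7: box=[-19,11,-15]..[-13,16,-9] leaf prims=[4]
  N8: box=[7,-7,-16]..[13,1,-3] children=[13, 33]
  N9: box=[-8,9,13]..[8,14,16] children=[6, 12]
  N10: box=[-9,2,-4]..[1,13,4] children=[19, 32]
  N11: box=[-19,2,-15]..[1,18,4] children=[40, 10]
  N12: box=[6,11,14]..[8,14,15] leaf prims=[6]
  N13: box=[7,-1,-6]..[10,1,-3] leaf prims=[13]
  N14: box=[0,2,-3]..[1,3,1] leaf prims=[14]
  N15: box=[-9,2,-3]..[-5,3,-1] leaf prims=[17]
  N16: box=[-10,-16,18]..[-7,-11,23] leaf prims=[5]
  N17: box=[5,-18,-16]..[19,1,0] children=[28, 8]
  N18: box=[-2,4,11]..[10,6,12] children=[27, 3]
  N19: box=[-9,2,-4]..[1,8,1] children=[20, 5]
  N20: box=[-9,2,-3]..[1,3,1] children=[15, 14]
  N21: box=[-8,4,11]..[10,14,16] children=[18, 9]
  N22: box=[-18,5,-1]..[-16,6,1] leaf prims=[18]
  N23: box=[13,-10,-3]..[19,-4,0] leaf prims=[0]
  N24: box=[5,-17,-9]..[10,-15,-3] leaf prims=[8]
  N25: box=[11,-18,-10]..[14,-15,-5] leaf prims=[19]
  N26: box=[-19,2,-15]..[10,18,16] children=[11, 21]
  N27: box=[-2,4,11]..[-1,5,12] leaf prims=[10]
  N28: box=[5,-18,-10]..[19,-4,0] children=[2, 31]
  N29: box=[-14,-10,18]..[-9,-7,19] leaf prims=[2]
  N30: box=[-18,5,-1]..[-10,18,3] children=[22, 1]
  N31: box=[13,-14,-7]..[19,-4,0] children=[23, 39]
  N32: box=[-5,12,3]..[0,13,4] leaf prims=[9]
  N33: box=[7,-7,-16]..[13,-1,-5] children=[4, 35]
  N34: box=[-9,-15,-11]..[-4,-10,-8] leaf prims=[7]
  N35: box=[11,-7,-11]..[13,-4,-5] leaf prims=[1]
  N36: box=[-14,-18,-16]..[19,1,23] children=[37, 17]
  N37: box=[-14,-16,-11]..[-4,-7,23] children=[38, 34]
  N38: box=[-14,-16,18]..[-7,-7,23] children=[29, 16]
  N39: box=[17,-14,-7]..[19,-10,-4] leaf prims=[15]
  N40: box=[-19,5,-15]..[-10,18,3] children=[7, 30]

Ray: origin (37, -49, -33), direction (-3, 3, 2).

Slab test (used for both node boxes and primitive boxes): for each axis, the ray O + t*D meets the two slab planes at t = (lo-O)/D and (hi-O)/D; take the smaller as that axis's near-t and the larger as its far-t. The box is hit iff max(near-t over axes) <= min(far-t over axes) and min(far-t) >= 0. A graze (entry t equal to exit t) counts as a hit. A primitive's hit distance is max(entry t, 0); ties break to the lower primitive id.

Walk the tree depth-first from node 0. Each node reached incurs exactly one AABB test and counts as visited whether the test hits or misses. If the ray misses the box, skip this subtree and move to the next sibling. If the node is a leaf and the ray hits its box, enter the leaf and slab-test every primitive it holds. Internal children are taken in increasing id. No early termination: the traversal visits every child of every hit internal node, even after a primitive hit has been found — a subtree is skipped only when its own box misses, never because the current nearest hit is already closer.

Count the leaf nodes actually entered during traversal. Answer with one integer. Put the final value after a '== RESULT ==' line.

Walk:
N0 x:[6,56/3] y:[31/3,67/3] z:[17/2,28] -> hit [31/3,56/3], descend [26, 36]
  N26 x:[9,56/3] y:[17,67/3] z:[9,49/2] -> hit [17,56/3], descend [11, 21]
    N11 x:[12,56/3] y:[17,67/3] z:[9,37/2] -> hit [17,37/2], descend [10, 40]
      N10 x:[12,46/3] y:[17,62/3] z:[29/2,37/2] -> miss, prune
      N40 x:[47/3,56/3] y:[18,67/3] z:[9,18] -> hit [18,18], descend [7, 30]
        N7 x:[50/3,56/3] y:[20,65/3] z:[9,12] -> miss, prune
        N30 x:[47/3,55/3] y:[18,67/3] z:[16,18] -> hit [18,18], descend [1, 22]
          N1 x:[47/3,16] y:[21,67/3] z:[33/2,18] -> miss, prune
          N22 x:[53/3,55/3] y:[18,55/3] z:[16,17] -> miss, prune
    N21 x:[9,15] y:[53/3,21] z:[22,49/2] -> miss, prune
  N36 x:[6,17] y:[31/3,50/3] z:[17/2,28] -> hit [31/3,50/3], descend [17, 37]
    N17 x:[6,32/3] y:[31/3,50/3] z:[17/2,33/2] -> hit [31/3,32/3], descend [8, 28]
      N8 x:[8,10] y:[14,50/3] z:[17/2,15] -> miss, prune
      N28 x:[6,32/3] y:[31/3,15] z:[23/2,33/2] -> miss, prune
    N37 x:[41/3,17] y:[11,14] z:[11,28] -> hit [41/3,14], descend [34, 38]
      N34 x:[41/3,46/3] y:[34/3,13] z:[11,25/2] -> miss, prune
      N38 x:[44/3,17] y:[11,14] z:[51/2,28] -> miss, prune

order=[0, 26, 11, 10, 40, 7, 30, 1, 22, 21, 36, 17, 8, 28, 37, 34, 38]  |boxes|=17  |leaves|=0  hit=miss

== RESULT ==
0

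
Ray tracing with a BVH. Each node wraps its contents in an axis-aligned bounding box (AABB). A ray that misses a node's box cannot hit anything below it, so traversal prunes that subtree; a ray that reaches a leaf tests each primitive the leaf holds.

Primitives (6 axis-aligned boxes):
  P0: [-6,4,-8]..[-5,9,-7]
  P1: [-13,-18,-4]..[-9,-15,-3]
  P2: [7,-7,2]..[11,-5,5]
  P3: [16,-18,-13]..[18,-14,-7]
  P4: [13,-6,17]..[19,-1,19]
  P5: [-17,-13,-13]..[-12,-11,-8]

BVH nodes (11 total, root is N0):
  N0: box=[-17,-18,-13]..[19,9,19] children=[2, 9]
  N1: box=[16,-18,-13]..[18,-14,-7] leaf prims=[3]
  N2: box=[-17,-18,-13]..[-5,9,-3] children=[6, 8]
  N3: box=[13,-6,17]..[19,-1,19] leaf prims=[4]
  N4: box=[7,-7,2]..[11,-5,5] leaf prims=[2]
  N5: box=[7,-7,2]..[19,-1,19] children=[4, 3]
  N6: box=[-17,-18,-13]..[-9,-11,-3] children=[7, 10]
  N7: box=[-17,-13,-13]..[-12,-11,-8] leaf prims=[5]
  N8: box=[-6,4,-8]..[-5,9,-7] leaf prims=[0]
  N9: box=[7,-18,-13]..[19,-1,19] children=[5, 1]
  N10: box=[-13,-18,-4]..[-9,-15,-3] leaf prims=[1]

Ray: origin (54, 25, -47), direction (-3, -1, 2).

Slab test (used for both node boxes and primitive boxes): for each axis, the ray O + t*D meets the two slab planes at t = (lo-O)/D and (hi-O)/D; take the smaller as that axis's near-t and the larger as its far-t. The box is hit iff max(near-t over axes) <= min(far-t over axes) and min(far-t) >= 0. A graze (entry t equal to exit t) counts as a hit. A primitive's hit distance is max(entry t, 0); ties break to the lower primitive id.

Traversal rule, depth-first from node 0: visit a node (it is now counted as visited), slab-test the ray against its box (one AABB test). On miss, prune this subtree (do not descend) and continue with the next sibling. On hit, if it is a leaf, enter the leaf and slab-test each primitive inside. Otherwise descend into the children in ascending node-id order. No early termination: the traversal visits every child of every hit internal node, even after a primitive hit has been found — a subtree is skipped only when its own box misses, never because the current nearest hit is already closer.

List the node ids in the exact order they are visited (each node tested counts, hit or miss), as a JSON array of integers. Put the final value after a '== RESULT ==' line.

Walk:
N0 x:[35/3,71/3] y:[16,43] z:[17,33] -> hit [17,71/3], descend [2, 9]
  N2 x:[59/3,71/3] y:[16,43] z:[17,22] -> hit [59/3,22], descend [6, 8]
    N6 x:[21,71/3] y:[36,43] z:[17,22] -> miss, prune
    N8 x:[59/3,20] y:[16,21] z:[39/2,20] -> hit [59/3,20] leaf, test {P0@t=59/3}
  N9 x:[35/3,47/3] y:[26,43] z:[17,33] -> miss, prune

Visited [0, 2, 6, 8, 9]. Tests: 5 box, 1 leaf. Nearest: P0.

== RESULT ==
[0, 2, 6, 8, 9]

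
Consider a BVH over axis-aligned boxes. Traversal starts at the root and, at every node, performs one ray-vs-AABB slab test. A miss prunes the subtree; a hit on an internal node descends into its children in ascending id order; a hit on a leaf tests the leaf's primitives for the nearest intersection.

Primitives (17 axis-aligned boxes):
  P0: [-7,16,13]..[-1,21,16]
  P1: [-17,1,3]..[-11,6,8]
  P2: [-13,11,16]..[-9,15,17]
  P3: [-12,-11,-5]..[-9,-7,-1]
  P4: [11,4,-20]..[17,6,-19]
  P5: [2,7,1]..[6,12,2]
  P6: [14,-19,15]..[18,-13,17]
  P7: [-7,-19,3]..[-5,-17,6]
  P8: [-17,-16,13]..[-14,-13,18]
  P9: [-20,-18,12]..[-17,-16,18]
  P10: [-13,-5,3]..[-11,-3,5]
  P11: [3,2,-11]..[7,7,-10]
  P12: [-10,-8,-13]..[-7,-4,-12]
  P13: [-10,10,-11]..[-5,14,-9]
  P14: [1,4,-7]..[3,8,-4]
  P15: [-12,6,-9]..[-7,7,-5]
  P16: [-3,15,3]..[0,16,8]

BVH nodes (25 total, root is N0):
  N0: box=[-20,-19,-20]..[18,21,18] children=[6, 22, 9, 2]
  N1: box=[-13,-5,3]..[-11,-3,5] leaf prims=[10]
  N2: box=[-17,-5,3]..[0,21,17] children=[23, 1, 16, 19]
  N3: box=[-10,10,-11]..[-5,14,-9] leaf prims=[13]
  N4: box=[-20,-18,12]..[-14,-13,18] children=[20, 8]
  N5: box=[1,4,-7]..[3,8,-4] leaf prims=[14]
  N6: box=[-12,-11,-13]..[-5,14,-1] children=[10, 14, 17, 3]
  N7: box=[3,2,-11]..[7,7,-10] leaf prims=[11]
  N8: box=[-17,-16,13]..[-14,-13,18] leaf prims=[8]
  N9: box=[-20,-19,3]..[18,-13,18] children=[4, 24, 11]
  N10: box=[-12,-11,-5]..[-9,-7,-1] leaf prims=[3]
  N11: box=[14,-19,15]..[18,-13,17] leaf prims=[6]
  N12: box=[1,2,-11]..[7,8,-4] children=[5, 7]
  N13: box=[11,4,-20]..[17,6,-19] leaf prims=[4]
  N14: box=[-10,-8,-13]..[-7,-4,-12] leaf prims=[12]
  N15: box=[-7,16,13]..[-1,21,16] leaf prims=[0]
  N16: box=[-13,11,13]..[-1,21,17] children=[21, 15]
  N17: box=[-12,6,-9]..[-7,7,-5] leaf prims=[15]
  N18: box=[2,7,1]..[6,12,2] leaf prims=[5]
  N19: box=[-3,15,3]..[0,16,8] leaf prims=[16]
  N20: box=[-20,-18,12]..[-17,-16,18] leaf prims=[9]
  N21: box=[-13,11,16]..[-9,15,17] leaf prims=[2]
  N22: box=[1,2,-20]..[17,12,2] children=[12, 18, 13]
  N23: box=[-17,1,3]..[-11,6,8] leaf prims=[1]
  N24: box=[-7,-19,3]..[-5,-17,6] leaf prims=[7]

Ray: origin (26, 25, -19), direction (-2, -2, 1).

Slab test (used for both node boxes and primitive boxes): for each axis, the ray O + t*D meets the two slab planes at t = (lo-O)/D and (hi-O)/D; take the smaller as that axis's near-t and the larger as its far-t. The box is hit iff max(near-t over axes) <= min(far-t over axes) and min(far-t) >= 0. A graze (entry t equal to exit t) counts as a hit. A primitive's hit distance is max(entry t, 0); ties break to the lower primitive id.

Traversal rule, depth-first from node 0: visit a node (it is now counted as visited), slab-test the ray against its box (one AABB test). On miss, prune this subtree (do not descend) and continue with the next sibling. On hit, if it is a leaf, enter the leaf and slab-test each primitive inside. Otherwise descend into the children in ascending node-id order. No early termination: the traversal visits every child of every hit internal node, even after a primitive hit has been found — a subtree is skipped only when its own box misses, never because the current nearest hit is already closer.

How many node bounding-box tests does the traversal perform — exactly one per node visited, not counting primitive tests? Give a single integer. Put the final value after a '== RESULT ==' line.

Walk:
N0 x:[4,23] y:[2,22] z:[-1,37] -> hit [4,22], descend [2, 6, 9, 22]
  N2 x:[13,43/2] y:[2,15] z:[22,36] -> miss, prune
  N6 x:[31/2,19] y:[11/2,18] z:[6,18] -> hit [31/2,18], descend [3, 10, 14, 17]
    N3 x:[31/2,18] y:[11/2,15/2] z:[8,10] -> miss, prune
    N10 x:[35/2,19] y:[16,18] z:[14,18] -> hit [35/2,18] leaf, test {P3@t=35/2}
    N14 x:[33/2,18] y:[29/2,33/2] z:[6,7] -> miss, prune
    N17 x:[33/2,19] y:[9,19/2] z:[10,14] -> miss, prune
  N9 x:[4,23] y:[19,22] z:[22,37] -> hit [22,22], descend [4, 11, 24]
    N4 x:[20,23] y:[19,43/2] z:[31,37] -> miss, prune
    N11 x:[4,6] y:[19,22] z:[34,36] -> miss, prune
    N24 x:[31/2,33/2] y:[21,22] z:[22,25] -> miss, prune
  N22 x:[9/2,25/2] y:[13/2,23/2] z:[-1,21] -> hit [13/2,23/2], descend [12, 13, 18]
    N12 x:[19/2,25/2] y:[17/2,23/2] z:[8,15] -> hit [19/2,23/2], descend [5, 7]
      N5 x:[23/2,25/2] y:[17/2,21/2] z:[12,15] -> miss, prune
      N7 x:[19/2,23/2] y:[9,23/2] z:[8,9] -> miss, prune
    N13 x:[9/2,15/2] y:[19/2,21/2] z:[-1,0] -> miss, prune
    N18 x:[10,12] y:[13/2,9] z:[20,21] -> miss, prune

order=[0, 2, 6, 3, 10, 14, 17, 9, 4, 11, 24, 22, 12, 5, 7, 13, 18]  |boxes|=17  |leaves|=1  hit=P3

== RESULT ==
17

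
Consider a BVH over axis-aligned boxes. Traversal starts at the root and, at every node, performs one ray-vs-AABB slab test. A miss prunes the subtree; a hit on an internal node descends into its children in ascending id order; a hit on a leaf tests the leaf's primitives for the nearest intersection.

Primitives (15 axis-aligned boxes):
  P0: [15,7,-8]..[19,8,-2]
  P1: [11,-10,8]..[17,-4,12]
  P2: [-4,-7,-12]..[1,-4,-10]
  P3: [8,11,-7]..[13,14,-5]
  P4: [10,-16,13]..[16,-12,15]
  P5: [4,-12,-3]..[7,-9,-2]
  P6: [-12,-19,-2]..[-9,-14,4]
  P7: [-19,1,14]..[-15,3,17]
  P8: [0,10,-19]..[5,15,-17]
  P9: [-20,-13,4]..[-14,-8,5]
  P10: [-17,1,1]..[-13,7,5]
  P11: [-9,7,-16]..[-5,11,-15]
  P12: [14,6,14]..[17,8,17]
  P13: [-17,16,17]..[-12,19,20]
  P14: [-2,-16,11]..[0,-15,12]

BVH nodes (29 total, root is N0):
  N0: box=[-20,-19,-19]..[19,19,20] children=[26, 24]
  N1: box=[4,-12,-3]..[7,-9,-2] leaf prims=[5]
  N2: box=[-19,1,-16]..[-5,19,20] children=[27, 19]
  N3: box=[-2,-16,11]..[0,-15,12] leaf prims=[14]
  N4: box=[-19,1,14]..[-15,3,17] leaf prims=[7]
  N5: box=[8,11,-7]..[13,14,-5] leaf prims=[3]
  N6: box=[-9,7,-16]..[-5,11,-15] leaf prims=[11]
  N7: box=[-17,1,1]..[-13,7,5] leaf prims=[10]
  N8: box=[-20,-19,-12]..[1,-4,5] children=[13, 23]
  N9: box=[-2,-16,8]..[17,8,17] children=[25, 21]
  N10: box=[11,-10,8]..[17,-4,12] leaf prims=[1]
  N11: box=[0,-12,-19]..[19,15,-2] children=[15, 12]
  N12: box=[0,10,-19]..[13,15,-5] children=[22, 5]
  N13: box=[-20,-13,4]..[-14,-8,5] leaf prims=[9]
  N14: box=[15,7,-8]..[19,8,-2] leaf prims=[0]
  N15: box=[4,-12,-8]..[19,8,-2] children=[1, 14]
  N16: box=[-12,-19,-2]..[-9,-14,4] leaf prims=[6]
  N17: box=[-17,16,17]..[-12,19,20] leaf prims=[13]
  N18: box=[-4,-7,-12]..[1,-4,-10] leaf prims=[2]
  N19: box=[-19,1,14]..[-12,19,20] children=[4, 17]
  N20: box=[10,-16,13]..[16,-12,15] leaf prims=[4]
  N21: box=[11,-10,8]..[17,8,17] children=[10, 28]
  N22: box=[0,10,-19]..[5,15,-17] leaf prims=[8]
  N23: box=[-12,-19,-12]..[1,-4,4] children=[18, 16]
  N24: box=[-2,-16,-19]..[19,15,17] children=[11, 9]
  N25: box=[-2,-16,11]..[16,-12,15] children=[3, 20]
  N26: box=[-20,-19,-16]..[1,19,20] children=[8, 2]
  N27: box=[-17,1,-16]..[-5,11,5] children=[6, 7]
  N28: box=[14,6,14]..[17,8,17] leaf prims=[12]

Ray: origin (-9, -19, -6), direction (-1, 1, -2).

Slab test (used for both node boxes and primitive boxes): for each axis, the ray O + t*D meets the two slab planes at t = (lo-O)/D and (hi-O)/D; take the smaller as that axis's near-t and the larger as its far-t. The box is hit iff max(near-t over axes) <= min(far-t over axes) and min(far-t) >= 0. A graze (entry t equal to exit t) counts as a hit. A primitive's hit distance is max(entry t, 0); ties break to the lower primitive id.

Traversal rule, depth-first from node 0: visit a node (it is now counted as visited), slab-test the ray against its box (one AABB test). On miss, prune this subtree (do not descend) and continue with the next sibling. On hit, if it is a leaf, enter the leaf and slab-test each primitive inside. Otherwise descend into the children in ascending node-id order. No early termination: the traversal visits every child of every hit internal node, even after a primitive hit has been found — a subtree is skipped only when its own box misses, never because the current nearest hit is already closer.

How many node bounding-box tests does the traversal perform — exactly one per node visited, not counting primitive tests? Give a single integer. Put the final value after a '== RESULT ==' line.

Walk:
N0 x:[-28,11] y:[0,38] z:[-13,13/2] -> hit [0,13/2], descend [24, 26]
  N24 x:[-28,-7] y:[3,34] z:[-23/2,13/2] -> miss, prune
  N26 x:[-10,11] y:[0,38] z:[-13,5] -> hit [0,5], descend [2, 8]
    N2 x:[-4,10] y:[20,38] z:[-13,5] -> miss, prune
    N8 x:[-10,11] y:[0,15] z:[-11/2,3] -> hit [0,3], descend [13, 23]
      N13 x:[5,11] y:[6,11] z:[-11/2,-5] -> miss, prune
      N23 x:[-10,3] y:[0,15] z:[-5,3] -> hit [0,3], descend [16, 18]
        N16 x:[0,3] y:[0,5] z:[-5,-2] -> miss, prune
        N18 x:[-10,-5] y:[12,15] z:[2,3] -> miss, prune

9 AABB tests over nodes [0, 24, 26, 2, 8, 13, 23, 16, 18]; 0 leaves entered; closest miss.

== RESULT ==
9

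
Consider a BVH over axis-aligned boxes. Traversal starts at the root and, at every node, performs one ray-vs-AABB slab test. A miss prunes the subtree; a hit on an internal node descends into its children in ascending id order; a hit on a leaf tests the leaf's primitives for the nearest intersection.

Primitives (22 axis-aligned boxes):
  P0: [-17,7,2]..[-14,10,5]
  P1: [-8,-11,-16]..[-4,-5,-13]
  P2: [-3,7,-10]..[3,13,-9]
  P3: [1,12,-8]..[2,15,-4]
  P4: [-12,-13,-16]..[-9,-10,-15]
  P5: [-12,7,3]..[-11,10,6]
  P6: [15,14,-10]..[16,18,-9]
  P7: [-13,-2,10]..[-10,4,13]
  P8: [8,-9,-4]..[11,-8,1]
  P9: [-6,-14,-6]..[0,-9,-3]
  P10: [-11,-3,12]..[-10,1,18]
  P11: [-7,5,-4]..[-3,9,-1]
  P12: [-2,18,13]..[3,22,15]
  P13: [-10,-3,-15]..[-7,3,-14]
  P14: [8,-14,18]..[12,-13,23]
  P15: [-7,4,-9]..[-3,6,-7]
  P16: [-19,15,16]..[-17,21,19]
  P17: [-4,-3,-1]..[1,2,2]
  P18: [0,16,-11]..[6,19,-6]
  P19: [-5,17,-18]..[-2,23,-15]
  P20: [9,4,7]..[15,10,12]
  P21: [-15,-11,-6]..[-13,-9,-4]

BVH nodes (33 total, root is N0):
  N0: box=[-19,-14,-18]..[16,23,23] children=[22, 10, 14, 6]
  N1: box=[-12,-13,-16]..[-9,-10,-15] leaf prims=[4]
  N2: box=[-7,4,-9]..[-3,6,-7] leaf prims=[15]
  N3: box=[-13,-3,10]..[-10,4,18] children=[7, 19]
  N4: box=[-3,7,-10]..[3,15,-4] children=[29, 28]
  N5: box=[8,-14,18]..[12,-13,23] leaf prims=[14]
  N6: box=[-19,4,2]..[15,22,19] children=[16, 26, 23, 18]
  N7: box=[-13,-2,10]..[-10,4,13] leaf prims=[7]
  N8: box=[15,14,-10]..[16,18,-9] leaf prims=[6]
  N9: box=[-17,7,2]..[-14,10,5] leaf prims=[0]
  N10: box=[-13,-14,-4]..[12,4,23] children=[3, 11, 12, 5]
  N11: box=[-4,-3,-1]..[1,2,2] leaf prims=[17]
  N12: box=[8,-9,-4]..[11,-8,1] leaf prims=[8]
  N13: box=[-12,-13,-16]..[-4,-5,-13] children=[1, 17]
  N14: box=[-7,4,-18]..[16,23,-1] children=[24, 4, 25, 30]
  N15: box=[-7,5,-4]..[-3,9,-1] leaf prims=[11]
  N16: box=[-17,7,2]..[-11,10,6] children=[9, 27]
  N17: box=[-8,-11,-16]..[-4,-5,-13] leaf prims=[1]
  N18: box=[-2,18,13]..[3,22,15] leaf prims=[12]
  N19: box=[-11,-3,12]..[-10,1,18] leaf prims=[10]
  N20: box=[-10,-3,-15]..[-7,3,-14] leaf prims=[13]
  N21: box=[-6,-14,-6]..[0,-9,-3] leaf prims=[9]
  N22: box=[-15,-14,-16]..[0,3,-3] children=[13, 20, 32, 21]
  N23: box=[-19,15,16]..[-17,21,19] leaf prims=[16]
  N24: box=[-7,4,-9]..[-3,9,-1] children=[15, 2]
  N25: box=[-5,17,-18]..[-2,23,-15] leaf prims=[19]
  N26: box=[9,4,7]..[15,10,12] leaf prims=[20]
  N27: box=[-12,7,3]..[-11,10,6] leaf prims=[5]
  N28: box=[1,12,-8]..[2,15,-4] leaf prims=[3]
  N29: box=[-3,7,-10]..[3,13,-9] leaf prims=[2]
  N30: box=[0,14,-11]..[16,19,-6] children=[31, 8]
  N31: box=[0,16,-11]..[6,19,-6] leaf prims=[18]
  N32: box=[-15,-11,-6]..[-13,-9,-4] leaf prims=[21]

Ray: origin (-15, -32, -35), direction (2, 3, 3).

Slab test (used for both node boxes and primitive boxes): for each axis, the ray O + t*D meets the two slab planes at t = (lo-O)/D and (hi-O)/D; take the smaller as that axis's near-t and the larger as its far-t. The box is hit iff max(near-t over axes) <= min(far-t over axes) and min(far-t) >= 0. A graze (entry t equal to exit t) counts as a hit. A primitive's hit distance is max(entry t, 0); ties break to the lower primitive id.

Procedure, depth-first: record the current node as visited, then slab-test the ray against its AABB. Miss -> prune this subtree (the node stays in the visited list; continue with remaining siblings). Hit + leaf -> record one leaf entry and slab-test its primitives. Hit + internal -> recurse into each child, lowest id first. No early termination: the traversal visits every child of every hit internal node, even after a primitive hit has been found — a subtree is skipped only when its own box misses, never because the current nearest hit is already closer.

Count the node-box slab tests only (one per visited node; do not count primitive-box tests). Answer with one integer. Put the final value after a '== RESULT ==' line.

Traverse from the root:
N0 x:[-2,31/2] y:[6,55/3] z:[17/3,58/3] -> hit [6,31/2], descend [6, 10, 14, 22]
  N6 x:[-2,15] y:[12,18] z:[37/3,18] -> hit [37/3,15], descend [16, 18, 23, 26]
    N16 x:[-1,2] y:[13,14] z:[37/3,41/3] -> miss, prune
    N18 x:[13/2,9] y:[50/3,18] z:[16,50/3] -> miss, prune
    N23 x:[-2,-1] y:[47/3,53/3] z:[17,18] -> miss, prune
    N26 x:[12,15] y:[12,14] z:[14,47/3] -> hit [14,14] leaf, test {P20@t=14}
  N10 x:[1,27/2] y:[6,12] z:[31/3,58/3] -> hit [31/3,12], descend [3, 5, 11, 12]
    N3 x:[1,5/2] y:[29/3,12] z:[15,53/3] -> miss, prune
    N5 x:[23/2,27/2] y:[6,19/3] z:[53/3,58/3] -> miss, prune
    N11 x:[11/2,8] y:[29/3,34/3] z:[34/3,37/3] -> miss, prune
    N12 x:[23/2,13] y:[23/3,8] z:[31/3,12] -> miss, prune
  N14 x:[4,31/2] y:[12,55/3] z:[17/3,34/3] -> miss, prune
  N22 x:[0,15/2] y:[6,35/3] z:[19/3,32/3] -> hit [19/3,15/2], descend [13, 20, 21, 32]
    N13 x:[3/2,11/2] y:[19/3,9] z:[19/3,22/3] -> miss, prune
    N20 x:[5/2,4] y:[29/3,35/3] z:[20/3,7] -> miss, prune
    N21 x:[9/2,15/2] y:[6,23/3] z:[29/3,32/3] -> miss, prune
    N32 x:[0,1] y:[7,23/3] z:[29/3,31/3] -> miss, prune

17 AABB tests over nodes [0, 6, 16, 18, 23, 26, 10, 3, 5, 11, 12, 14, 22, 13, 20, 21, 32]; 1 leaf entered; closest P20.

== RESULT ==
17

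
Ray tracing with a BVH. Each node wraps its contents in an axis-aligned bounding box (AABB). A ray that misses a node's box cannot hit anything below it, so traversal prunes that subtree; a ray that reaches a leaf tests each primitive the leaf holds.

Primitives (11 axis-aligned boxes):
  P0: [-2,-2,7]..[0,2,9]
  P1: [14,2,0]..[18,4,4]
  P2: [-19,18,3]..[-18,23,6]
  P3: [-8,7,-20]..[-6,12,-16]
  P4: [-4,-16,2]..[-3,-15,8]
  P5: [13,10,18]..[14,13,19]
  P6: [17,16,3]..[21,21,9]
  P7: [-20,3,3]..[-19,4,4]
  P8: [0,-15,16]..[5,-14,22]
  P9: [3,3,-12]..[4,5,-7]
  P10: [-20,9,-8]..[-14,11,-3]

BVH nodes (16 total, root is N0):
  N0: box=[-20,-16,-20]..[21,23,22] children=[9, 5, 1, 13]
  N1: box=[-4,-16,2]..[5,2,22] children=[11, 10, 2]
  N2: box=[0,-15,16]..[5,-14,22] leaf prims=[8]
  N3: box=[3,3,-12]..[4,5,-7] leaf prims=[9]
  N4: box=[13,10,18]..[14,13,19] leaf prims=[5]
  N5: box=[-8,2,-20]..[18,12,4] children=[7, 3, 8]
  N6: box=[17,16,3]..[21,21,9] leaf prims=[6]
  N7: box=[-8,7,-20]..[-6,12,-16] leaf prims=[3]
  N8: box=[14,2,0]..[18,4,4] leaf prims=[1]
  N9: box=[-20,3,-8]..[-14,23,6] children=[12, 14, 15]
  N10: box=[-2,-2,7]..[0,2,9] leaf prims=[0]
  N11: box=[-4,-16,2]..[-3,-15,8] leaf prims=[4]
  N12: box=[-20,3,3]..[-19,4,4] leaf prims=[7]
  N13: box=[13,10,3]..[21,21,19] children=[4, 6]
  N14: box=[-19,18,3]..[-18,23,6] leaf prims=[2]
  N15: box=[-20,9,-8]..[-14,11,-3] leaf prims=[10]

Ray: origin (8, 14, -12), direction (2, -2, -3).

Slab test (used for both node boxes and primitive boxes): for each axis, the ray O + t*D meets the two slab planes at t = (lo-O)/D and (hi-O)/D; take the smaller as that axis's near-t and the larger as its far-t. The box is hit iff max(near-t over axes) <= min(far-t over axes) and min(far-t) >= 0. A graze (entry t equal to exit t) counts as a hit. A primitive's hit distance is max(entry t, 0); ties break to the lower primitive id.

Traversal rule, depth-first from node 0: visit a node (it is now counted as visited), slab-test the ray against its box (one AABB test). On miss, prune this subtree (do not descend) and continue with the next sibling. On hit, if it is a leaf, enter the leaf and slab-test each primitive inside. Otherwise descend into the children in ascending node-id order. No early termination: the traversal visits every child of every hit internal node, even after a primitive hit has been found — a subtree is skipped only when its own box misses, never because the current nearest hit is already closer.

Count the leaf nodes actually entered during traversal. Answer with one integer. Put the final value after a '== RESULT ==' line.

Walk:
N0 x:[-14,13/2] y:[-9/2,15] z:[-34/3,8/3] -> hit [-9/2,8/3], descend [1, 5, 9, 13]
  N1 x:[-6,-3/2] y:[6,15] z:[-34/3,-14/3] -> miss, prune
  N5 x:[-8,5] y:[1,6] z:[-16/3,8/3] -> hit [1,8/3], descend [3, 7, 8]
    N3 x:[-5/2,-2] y:[9/2,11/2] z:[-5/3,0] -> miss, prune
    N7 x:[-8,-7] y:[1,7/2] z:[4/3,8/3] -> miss, prune
    N8 x:[3,5] y:[5,6] z:[-16/3,-4] -> miss, prune
  N9 x:[-14,-11] y:[-9/2,11/2] z:[-6,-4/3] -> miss, prune
  N13 x:[5/2,13/2] y:[-7/2,2] z:[-31/3,-5] -> miss, prune

Summary -> nodes [0, 1, 5, 3, 7, 8, 9, 13]; box-tests=8; leaf-entries=0; first=miss

== RESULT ==
0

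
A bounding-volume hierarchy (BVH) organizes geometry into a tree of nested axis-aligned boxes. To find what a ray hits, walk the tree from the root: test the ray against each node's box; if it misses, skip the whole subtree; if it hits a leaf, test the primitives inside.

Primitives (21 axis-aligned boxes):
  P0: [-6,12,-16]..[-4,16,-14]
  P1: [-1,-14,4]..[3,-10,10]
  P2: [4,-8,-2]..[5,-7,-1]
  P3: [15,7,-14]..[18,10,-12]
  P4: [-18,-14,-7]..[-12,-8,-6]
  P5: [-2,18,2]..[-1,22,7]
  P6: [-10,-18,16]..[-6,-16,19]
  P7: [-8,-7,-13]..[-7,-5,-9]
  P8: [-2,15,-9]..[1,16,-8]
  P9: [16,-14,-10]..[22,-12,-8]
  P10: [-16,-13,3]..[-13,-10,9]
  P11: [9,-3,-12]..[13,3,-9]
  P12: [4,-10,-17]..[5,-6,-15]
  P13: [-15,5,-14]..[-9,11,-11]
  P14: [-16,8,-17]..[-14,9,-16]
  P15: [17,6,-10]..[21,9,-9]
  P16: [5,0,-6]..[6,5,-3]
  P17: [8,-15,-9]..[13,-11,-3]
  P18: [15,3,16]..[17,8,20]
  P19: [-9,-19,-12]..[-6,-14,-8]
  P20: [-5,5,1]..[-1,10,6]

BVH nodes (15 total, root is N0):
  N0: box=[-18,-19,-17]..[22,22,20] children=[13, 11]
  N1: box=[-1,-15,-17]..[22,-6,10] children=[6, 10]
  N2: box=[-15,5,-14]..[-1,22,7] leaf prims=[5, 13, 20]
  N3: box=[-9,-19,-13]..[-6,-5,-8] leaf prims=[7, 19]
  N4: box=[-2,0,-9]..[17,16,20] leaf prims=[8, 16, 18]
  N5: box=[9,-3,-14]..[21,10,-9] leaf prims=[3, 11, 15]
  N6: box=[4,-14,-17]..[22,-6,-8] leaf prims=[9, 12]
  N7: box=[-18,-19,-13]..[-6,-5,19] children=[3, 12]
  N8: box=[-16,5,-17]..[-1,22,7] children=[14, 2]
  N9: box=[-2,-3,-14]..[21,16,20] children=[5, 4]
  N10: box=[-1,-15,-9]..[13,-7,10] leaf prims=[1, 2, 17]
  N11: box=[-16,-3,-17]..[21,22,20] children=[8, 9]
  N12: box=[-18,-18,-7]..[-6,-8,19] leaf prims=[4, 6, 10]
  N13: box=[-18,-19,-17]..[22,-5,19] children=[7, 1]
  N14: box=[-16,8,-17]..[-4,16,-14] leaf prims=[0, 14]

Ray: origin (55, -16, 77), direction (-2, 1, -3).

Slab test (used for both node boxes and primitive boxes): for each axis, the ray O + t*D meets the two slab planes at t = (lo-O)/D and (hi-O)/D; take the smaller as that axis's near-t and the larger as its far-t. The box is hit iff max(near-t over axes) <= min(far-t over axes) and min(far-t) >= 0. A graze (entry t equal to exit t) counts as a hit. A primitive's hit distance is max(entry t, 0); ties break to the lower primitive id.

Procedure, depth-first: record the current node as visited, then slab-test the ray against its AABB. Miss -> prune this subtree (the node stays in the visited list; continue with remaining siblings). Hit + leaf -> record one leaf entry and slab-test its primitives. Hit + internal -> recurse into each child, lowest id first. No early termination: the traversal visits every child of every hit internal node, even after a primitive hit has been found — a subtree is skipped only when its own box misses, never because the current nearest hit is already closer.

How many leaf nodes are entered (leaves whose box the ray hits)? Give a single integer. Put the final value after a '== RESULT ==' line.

Traverse from the root:
N0 x:[33/2,73/2] y:[-3,38] z:[19,94/3] -> hit [19,94/3], descend [11, 13]
  N11 x:[17,71/2] y:[13,38] z:[19,94/3] -> hit [19,94/3], descend [8, 9]
    N8 x:[28,71/2] y:[21,38] z:[70/3,94/3] -> hit [28,94/3], descend [2, 14]
      N2 x:[28,35] y:[21,38] z:[70/3,91/3] -> hit [28,91/3] leaf, test {P5(miss), P13(miss), P20(miss)}
      N14 x:[59/2,71/2] y:[24,32] z:[91/3,94/3] -> hit [91/3,94/3] leaf, test {P0@t=91/3, P14(miss)}
    N9 x:[17,57/2] y:[13,32] z:[19,91/3] -> hit [19,57/2], descend [4, 5]
      N4 x:[19,57/2] y:[16,32] z:[19,86/3] -> hit [19,57/2] leaf, test {P8(miss), P16(miss), P18@t=19}
      N5 x:[17,23] y:[13,26] z:[86/3,91/3] -> miss, prune
  N13 x:[33/2,73/2] y:[-3,11] z:[58/3,94/3] -> miss, prune

order=[0, 11, 8, 2, 14, 9, 4, 5, 13]  |boxes|=9  |leaves|=3  hit=P18

== RESULT ==
3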